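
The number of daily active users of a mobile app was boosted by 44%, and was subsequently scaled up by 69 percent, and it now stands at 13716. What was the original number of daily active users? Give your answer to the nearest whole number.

5636

Undoing the 69% increase: 13716 ÷ 1.69 ≈ 8115.976331.
Undoing the 44% increase: 8115.976331 ÷ 1.44 ≈ 5636.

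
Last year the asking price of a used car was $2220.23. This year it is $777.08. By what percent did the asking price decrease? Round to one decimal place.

65.0%

Change: $777.08 − $2220.23 = -$1443.15.
Relative to the original: -$1443.15 ÷ $2220.23 ≈ -65.0%.
So the asking price decreased by 65.0%.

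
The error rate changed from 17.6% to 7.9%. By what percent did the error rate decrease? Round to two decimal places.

55.11%

The change is 7.9 − 17.6 = -9.7 percentage points.
Relative to the original 17.6%, that is -9.7 ÷ 17.6 ≈ -55.11%.
So the error rate fell by 55.11%.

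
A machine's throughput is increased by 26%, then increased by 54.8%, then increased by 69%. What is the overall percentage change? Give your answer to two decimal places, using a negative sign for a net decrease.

The combined multiplier is 1.26 × 1.548 × 1.69 = 3.2963112.
That corresponds to an increase of 229.63%.

229.63%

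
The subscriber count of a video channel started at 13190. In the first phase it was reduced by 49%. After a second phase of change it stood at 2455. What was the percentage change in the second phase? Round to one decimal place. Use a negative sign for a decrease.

After the first phase: 13190 × 0.51 = 6726.9.
Second-phase multiplier: 2455 ÷ 6726.9 ≈ 0.36495.
That is a change of -63.5%.

-63.5%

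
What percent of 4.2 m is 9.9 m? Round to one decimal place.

9.9 m ÷ 4.2 m ≈ 235.7%.

235.7%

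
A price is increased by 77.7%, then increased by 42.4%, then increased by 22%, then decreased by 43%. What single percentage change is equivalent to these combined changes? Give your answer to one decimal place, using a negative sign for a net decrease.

76.0%

A 77.7% increase multiplies by 1.777.
Then a 42.4% increase: 1.777 × 1.424 = 2.530448.
Then a 22% increase: 2.530448 × 1.22 = 3.08714656.
Then a 43% decrease: 3.08714656 × 0.57 = 1.7596735392.
Overall factor 1.7596735392, i.e. 76.0%.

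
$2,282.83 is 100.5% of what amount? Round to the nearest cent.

$2,282.83 ÷ 1.005 ≈ $2,271.47.

$2,271.47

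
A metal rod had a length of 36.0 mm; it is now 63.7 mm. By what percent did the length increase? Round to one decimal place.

76.9%

Change: 63.7 − 36.0 = 27.7.
Relative to the original: 27.7 ÷ 36.0 ≈ 76.9%.
So the length increased by 76.9%.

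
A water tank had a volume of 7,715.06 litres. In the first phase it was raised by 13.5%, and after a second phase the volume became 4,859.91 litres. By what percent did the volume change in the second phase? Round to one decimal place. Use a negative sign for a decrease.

-44.5%

After the first phase: 7,715.06 × 1.135 = 8756.5931.
Second-phase multiplier: 4,859.91 ÷ 8756.5931 ≈ 0.555.
That is a change of -44.5%.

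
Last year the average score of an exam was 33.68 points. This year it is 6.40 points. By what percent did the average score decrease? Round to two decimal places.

Change: 6.40 − 33.68 = -27.28.
Relative to the original: -27.28 ÷ 33.68 ≈ -81.00%.
So the average score decreased by 81.00%.

81.00%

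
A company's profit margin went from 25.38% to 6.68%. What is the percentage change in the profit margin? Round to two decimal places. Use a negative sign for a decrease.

The change is 6.68 − 25.38 = -18.70 percentage points.
Relative to the original 25.38%, that is -18.70 ÷ 25.38 ≈ -73.68%.

-73.68%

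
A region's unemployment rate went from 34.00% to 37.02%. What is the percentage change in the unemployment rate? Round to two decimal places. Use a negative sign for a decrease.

The change is 37.02 − 34.00 = 3.02 percentage points.
Relative to the original 34.00%, that is 3.02 ÷ 34.00 ≈ 8.88%.

8.88%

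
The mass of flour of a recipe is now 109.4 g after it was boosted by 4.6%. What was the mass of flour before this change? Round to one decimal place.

The overall multiplier applied was 1.046.
So the original mass of flour was 109.4 ÷ 1.046 ≈ 104.6 g.

104.6 g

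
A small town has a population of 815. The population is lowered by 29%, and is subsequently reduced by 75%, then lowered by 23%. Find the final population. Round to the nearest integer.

111

Apply the 29% decrease: 815 × 0.71 = 578.65.
Apply the 75% decrease: 578.65 × 0.25 = 144.6625.
After the 23% decrease: 144.6625 × 0.77 = 111.390125 ≈ 111.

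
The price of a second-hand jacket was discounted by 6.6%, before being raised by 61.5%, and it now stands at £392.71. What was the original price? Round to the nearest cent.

£260.35

The overall multiplier applied was 0.934 × 1.615 = 1.50841.
So the original price was £392.71 ÷ 1.50841 ≈ £260.35.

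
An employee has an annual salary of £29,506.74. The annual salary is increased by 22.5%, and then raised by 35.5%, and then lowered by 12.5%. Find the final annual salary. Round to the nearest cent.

£42,855.31

Each change multiplies by a factor: 1.225 × 1.355 × 0.875 = 1.452390625.
£29,506.74 × 1.452390625 = £42855.3125503125 ≈ £42,855.31.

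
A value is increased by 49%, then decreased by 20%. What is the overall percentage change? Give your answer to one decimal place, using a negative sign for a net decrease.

19.2%

The combined multiplier is 1.49 × 0.8 = 1.192.
That corresponds to an increase of 19.2%.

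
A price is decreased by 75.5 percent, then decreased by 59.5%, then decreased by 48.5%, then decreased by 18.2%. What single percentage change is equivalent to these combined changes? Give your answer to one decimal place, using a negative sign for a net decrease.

-95.8%

A 75.5% decrease multiplies by 0.245.
Then a 59.5% decrease: 0.245 × 0.405 = 0.099225.
Then a 48.5% decrease: 0.099225 × 0.515 = 0.051100875.
Then an 18.2% decrease: 0.051100875 × 0.818 = 0.04180051575.
Overall factor 0.04180051575, i.e. -95.8%.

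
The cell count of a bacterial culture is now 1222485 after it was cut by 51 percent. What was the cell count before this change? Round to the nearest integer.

2494867

The overall multiplier applied was 0.49.
So the original cell count was 1222485 ÷ 0.49 ≈ 2494867.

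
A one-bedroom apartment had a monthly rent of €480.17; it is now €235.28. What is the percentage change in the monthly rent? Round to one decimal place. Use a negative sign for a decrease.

Change: €235.28 − €480.17 = -€244.89.
Relative to the original: -€244.89 ÷ €480.17 ≈ -51.0%.

-51.0%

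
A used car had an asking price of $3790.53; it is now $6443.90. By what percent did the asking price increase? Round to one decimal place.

70.0%

Change: $6443.90 − $3790.53 = $2653.37.
Relative to the original: $2653.37 ÷ $3790.53 ≈ 70.0%.
So the asking price increased by 70.0%.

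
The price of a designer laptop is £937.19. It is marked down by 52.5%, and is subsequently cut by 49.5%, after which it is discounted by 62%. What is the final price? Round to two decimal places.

£85.43

Each change multiplies by a factor: 0.475 × 0.505 × 0.38 = 0.0911525.
£937.19 × 0.0911525 = £85.427211475 ≈ £85.43.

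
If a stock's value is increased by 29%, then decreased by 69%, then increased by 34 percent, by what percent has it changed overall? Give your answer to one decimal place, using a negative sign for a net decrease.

-46.4%

A 29% increase multiplies by 1.29.
Then a 69% decrease: 1.29 × 0.31 = 0.3999.
Then a 34% increase: 0.3999 × 1.34 = 0.535866.
Overall factor 0.535866, i.e. -46.4%.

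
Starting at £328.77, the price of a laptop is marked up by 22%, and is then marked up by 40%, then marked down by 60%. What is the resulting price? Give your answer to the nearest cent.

After the 22% increase: £328.77 × 1.22 = £401.0994.
Apply the 40% increase: £401.0994 × 1.4 = £561.53916.
Apply the 60% decrease: £561.53916 × 0.4 = £224.615664 ≈ £224.62.

£224.62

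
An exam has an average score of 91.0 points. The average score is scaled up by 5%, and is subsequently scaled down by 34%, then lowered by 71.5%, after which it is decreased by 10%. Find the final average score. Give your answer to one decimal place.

Each change multiplies by a factor: 1.05 × 0.66 × 0.285 × 0.9 = 0.1777545.
91.0 × 0.1777545 = 16.1756595 ≈ 16.2.

16.2 points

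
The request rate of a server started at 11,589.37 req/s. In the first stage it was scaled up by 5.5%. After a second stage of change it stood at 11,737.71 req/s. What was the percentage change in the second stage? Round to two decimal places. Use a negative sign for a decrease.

-4.00%

After the first stage: 11,589.37 × 1.055 = 12226.78535.
Second-stage multiplier: 11,737.71 ÷ 12226.78535 ≈ 0.96.
That is a change of -4.00%.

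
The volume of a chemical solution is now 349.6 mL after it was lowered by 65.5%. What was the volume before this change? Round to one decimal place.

The overall multiplier applied was 0.345.
So the original volume was 349.6 ÷ 0.345 ≈ 1013.3 mL.

1013.3 mL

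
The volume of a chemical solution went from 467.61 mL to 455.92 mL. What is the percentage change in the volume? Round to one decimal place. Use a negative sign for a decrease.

-2.5%

Change: 455.92 − 467.61 = -11.69.
Relative to the original: -11.69 ÷ 467.61 ≈ -2.5%.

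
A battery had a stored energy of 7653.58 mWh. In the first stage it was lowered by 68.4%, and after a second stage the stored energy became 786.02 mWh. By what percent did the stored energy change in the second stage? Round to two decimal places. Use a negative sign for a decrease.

After the first stage: 7653.58 × 0.316 = 2418.53128.
Second-stage multiplier: 786.02 ÷ 2418.53128 ≈ 0.324999.
That is a change of -67.50%.

-67.50%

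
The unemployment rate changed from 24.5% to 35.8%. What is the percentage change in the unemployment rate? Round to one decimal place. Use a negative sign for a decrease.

46.1%

The change is 35.8 − 24.5 = 11.3 percentage points.
Relative to the original 24.5%, that is 11.3 ÷ 24.5 ≈ 46.1%.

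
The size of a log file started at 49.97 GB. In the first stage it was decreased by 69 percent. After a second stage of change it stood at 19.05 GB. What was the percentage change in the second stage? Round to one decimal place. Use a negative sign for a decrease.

23.0%

After the first stage: 49.97 × 0.31 = 15.4907.
Second-stage multiplier: 19.05 ÷ 15.4907 ≈ 1.22977.
That is a change of 23.0%.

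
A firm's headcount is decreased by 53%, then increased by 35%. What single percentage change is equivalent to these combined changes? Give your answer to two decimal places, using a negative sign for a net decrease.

-36.55%

The combined multiplier is 0.47 × 1.35 = 0.6345.
That corresponds to a decrease of 36.55%.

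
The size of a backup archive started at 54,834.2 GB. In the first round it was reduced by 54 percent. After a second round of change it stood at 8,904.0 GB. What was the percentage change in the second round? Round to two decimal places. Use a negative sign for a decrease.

After the first round: 54,834.2 × 0.46 = 25223.732.
Second-round multiplier: 8,904.0 ÷ 25223.732 ≈ 0.353001.
That is a change of -64.70%.

-64.70%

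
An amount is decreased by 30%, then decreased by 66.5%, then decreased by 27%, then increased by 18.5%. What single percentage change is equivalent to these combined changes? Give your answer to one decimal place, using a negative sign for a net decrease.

-79.7%

A 30% decrease multiplies by 0.7.
Then a 66.5% decrease: 0.7 × 0.335 = 0.2345.
Then a 27% decrease: 0.2345 × 0.73 = 0.171185.
Then an 18.5% increase: 0.171185 × 1.185 = 0.202854225.
Overall factor 0.202854225, i.e. -79.7%.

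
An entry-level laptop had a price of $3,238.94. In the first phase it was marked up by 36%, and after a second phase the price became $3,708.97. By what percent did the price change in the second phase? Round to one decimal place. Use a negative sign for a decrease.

-15.8%

After the first phase: $3,238.94 × 1.36 = $4404.9584.
Second-phase multiplier: $3,708.97 ÷ $4404.9584 ≈ 0.842.
That is a change of -15.8%.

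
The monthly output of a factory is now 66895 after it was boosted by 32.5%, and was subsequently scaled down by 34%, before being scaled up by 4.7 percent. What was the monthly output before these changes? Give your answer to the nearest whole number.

Undoing the 4.7% increase: 66895 ÷ 1.047 ≈ 63892.072588.
Undoing the 34% decrease: 63892.072588 ÷ 0.66 ≈ 96806.170588.
Undoing the 32.5% increase: 96806.170588 ÷ 1.325 ≈ 73061.

73061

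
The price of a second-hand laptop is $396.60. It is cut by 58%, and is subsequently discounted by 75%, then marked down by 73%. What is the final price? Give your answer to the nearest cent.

$11.24

Each change multiplies by a factor: 0.42 × 0.25 × 0.27 = 0.02835.
$396.60 × 0.02835 = $11.24361 ≈ $11.24.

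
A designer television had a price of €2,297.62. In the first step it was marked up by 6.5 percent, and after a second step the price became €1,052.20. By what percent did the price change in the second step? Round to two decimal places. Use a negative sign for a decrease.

After the first step: €2,297.62 × 1.065 = €2446.9653.
Second-step multiplier: €1,052.20 ÷ €2446.9653 ≈ 0.430002.
That is a change of -57.00%.

-57.00%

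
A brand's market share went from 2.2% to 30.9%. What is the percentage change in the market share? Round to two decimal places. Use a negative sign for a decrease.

The change is 30.9 − 2.2 = 28.7 percentage points.
Relative to the original 2.2%, that is 28.7 ÷ 2.2 ≈ 1304.55%.

1304.55%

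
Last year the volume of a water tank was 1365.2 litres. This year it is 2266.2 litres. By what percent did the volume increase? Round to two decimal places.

Change: 2266.2 − 1365.2 = 901.0.
Relative to the original: 901.0 ÷ 1365.2 ≈ 66.00%.
So the volume increased by 66.00%.

66.00%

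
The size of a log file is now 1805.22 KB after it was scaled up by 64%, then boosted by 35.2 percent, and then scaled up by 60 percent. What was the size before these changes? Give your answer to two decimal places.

Undoing the 60% increase: 1805.22 ÷ 1.6 = 1128.2625.
Undoing the 35.2% increase: 1128.2625 ÷ 1.352 ≈ 834.513683.
Undoing the 64% increase: 834.513683 ÷ 1.64 ≈ 508.85 KB.

508.85 KB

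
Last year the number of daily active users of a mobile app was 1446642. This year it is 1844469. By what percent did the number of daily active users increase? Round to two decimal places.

27.50%

Change: 1844469 − 1446642 = 397827.
Relative to the original: 397827 ÷ 1446642 ≈ 27.50%.
So the number of daily active users increased by 27.50%.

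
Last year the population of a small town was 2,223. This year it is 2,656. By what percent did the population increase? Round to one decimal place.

Change: 2,656 − 2,223 = 433.
Relative to the original: 433 ÷ 2,223 ≈ 19.5%.
So the population increased by 19.5%.

19.5%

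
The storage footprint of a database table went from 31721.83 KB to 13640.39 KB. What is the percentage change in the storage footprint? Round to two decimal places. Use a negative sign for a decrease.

Change: 13640.39 − 31721.83 = -18081.44.
Relative to the original: -18081.44 ÷ 31721.83 ≈ -57.00%.

-57.00%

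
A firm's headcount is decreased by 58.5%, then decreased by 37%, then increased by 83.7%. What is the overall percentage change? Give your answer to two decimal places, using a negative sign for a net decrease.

The combined multiplier is 0.415 × 0.63 × 1.837 = 0.48028365.
That corresponds to a decrease of 51.97%.

-51.97%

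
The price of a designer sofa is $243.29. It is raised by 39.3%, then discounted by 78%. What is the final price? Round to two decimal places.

$74.56

39.3% increase: $243.29 × 1.393 = $338.90297.
Apply the 78% decrease: $338.90297 × 0.22 = $74.5586534 ≈ $74.56.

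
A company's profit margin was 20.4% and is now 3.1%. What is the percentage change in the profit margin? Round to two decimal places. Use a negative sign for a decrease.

-84.80%

The change is 3.1 − 20.4 = -17.3 percentage points.
Relative to the original 20.4%, that is -17.3 ÷ 20.4 ≈ -84.80%.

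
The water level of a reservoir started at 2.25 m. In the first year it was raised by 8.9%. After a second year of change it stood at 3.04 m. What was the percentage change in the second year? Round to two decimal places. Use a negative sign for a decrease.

24.07%

After the first year: 2.25 × 1.089 = 2.45025.
Second-year multiplier: 3.04 ÷ 2.45025 ≈ 1.24069.
That is a change of 24.07%.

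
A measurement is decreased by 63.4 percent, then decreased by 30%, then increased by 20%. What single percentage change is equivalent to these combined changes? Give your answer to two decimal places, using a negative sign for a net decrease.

A 63.4% decrease multiplies by 0.366.
Then a 30% decrease: 0.366 × 0.7 = 0.2562.
Then a 20% increase: 0.2562 × 1.2 = 0.30744.
Overall factor 0.30744, i.e. -69.26%.

-69.26%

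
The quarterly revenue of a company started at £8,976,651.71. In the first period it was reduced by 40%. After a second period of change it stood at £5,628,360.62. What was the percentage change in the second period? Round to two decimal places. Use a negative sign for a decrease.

4.50%

After the first period: £8,976,651.71 × 0.6 = £5385991.026.
Second-period multiplier: £5,628,360.62 ÷ £5385991.026 ≈ 1.045.
That is a change of 4.50%.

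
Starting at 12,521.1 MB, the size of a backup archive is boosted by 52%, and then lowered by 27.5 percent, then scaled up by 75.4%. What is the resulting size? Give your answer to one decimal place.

52% increase: 12,521.1 × 1.52 = 19032.072.
27.5% decrease: 19032.072 × 0.725 = 13798.2522.
Apply the 75.4% increase: 13798.2522 × 1.754 = 24202.1343588 ≈ 24,202.1.

24,202.1 MB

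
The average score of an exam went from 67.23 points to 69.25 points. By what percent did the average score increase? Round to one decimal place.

3.0%

Change: 69.25 − 67.23 = 2.02.
Relative to the original: 2.02 ÷ 67.23 ≈ 3.0%.
So the average score increased by 3.0%.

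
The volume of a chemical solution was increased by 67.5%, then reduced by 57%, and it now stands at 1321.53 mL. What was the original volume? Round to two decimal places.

The overall multiplier applied was 1.675 × 0.43 = 0.72025.
So the original volume was 1321.53 ÷ 0.72025 ≈ 1834.82 mL.

1834.82 mL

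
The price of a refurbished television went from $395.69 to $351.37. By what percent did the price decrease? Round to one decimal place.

11.2%

Change: $351.37 − $395.69 = -$44.32.
Relative to the original: -$44.32 ÷ $395.69 ≈ -11.2%.
So the price decreased by 11.2%.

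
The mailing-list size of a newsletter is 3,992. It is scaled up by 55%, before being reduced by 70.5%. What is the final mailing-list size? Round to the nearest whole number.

Apply the 55% increase: 3,992 × 1.55 = 6187.6.
After the 70.5% decrease: 6187.6 × 0.295 = 1825.342 ≈ 1,825.

1,825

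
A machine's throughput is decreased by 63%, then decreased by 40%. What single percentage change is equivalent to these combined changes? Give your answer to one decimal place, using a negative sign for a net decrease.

The combined multiplier is 0.37 × 0.6 = 0.222.
That corresponds to a decrease of 77.8%.

-77.8%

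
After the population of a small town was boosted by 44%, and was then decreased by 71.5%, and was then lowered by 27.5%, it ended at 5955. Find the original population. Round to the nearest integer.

The overall multiplier applied was 1.44 × 0.285 × 0.725 = 0.29754.
So the original population was 5955 ÷ 0.29754 ≈ 20014.

20014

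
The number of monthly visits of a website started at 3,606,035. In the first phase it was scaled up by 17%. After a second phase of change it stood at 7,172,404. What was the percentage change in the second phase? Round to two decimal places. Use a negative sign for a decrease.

70.00%

After the first phase: 3,606,035 × 1.17 = 4219060.95.
Second-phase multiplier: 7,172,404 ÷ 4219060.95 ≈ 1.7.
That is a change of 70.00%.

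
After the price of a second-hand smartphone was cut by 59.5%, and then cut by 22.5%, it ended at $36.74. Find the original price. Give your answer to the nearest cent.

The overall multiplier applied was 0.405 × 0.775 = 0.313875.
So the original price was $36.74 ÷ 0.313875 ≈ $117.05.

$117.05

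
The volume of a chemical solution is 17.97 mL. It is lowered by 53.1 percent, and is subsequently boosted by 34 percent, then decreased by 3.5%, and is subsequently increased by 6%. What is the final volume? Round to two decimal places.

11.55 mL

Each change multiplies by a factor: 0.469 × 1.34 × 0.965 × 1.06 = 0.642851734.
17.97 × 0.642851734 = 11.55204565998 ≈ 11.55.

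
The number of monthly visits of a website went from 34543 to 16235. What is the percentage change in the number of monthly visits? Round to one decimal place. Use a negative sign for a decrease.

-53.0%

Change: 16235 − 34543 = -18308.
Relative to the original: -18308 ÷ 34543 ≈ -53.0%.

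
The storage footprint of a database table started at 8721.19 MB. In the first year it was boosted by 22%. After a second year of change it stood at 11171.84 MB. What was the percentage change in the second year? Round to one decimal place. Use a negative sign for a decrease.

5.0%

After the first year: 8721.19 × 1.22 = 10639.8518.
Second-year multiplier: 11171.84 ÷ 10639.8518 ≈ 1.05.
That is a change of 5.0%.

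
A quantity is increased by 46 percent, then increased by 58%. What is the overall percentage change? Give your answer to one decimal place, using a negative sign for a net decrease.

130.7%

A 46% increase multiplies by 1.46.
Then a 58% increase: 1.46 × 1.58 = 2.3068.
Overall factor 2.3068, i.e. 130.7%.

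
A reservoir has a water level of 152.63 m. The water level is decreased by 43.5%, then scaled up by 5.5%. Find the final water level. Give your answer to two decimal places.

Each change multiplies by a factor: 0.565 × 1.055 = 0.596075.
152.63 × 0.596075 = 90.97892725 ≈ 90.98.

90.98 m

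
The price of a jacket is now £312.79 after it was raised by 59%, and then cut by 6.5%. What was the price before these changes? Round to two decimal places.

Undoing the 6.5% decrease: £312.79 ÷ 0.935 ≈ £334.534759.
Undoing the 59% increase: £334.534759 ÷ 1.59 ≈ £210.40.

£210.40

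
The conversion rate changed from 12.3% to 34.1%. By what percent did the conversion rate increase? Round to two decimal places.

177.24%

The change is 34.1 − 12.3 = 21.8 percentage points.
Relative to the original 12.3%, that is 21.8 ÷ 12.3 ≈ 177.24%.
So the conversion rate rose by 177.24%.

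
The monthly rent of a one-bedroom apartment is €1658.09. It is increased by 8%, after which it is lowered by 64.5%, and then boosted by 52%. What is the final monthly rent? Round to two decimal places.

After the 8% increase: €1658.09 × 1.08 = €1790.7372.
64.5% decrease: €1790.7372 × 0.355 = €635.711706.
52% increase: €635.711706 × 1.52 = €966.28179312 ≈ €966.28.

€966.28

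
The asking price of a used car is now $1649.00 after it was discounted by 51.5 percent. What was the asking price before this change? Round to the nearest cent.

$3400.00

The overall multiplier applied was 0.485.
So the original asking price was $1649.00 ÷ 0.485 = $3400.00.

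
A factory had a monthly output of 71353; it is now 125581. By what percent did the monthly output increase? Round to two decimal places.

Change: 125581 − 71353 = 54228.
Relative to the original: 54228 ÷ 71353 ≈ 76.00%.
So the monthly output increased by 76.00%.

76.00%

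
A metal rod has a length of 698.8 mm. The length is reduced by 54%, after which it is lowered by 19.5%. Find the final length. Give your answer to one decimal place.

Each change multiplies by a factor: 0.46 × 0.805 = 0.3703.
698.8 × 0.3703 = 258.76564 ≈ 258.8.

258.8 mm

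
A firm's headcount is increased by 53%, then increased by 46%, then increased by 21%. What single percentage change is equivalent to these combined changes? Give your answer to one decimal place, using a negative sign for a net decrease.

170.3%

The combined multiplier is 1.53 × 1.46 × 1.21 = 2.702898.
That corresponds to an increase of 170.3%.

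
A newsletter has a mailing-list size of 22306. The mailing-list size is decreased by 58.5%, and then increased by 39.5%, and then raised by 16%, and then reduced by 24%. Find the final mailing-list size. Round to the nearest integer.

Each change multiplies by a factor: 0.415 × 1.395 × 1.16 × 0.76 = 0.51038028.
22306 × 0.51038028 = 11384.54252568 ≈ 11385.

11385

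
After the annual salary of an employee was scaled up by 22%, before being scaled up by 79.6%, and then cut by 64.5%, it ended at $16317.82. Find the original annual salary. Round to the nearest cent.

The overall multiplier applied was 1.22 × 1.796 × 0.355 = 0.7778476.
So the original annual salary was $16317.82 ÷ 0.7778476 ≈ $20978.17.

$20978.17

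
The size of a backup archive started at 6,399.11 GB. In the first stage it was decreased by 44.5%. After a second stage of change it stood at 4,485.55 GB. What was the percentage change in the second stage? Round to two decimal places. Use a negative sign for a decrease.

26.30%

After the first stage: 6,399.11 × 0.555 = 3551.50605.
Second-stage multiplier: 4,485.55 ÷ 3551.50605 ≈ 1.262999.
That is a change of 26.30%.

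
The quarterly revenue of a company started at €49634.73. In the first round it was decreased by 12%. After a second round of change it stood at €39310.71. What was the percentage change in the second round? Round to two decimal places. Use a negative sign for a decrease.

-10.00%

After the first round: €49634.73 × 0.88 = €43678.5624.
Second-round multiplier: €39310.71 ÷ €43678.5624 ≈ 0.9.
That is a change of -10.00%.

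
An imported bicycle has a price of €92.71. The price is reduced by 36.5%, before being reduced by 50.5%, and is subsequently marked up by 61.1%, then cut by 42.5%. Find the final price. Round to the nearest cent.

€26.99

Each change multiplies by a factor: 0.635 × 0.495 × 1.611 × 0.575 = 0.291167105625.
€92.71 × 0.291167105625 = €26.99410236249375 ≈ €26.99.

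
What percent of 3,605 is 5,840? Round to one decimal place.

162.0%

5,840 ÷ 3,605 ≈ 162.0%.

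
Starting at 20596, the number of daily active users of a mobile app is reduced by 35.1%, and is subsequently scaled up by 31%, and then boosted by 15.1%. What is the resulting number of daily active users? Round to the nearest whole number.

20155

Each change multiplies by a factor: 0.649 × 1.31 × 1.151 = 0.97856869.
20596 × 0.97856869 = 20154.60073924 ≈ 20155.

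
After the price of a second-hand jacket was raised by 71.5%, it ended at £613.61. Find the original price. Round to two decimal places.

The overall multiplier applied was 1.715.
So the original price was £613.61 ÷ 1.715 ≈ £357.79.

£357.79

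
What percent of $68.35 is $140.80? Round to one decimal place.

$140.80 ÷ $68.35 ≈ 206.0%.

206.0%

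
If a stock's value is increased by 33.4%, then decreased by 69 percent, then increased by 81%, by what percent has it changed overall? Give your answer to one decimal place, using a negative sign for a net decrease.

-25.1%

A 33.4% increase multiplies by 1.334.
Then a 69% decrease: 1.334 × 0.31 = 0.41354.
Then an 81% increase: 0.41354 × 1.81 = 0.7485074.
Overall factor 0.7485074, i.e. -25.1%.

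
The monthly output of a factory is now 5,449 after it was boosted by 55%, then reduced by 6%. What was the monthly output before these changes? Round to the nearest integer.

3,740

Undoing the 6% decrease: 5,449 ÷ 0.94 ≈ 5796.808511.
Undoing the 55% increase: 5796.808511 ÷ 1.55 ≈ 3,740.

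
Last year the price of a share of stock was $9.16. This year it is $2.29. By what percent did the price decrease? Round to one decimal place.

Change: $2.29 − $9.16 = -$6.87.
Relative to the original: -$6.87 ÷ $9.16 = -75.0%.
So the price decreased by 75.0%.

75.0%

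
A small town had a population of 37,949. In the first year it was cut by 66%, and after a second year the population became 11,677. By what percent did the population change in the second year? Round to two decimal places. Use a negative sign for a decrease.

-9.50%

After the first year: 37,949 × 0.34 = 12902.66.
Second-year multiplier: 11,677 ÷ 12902.66 ≈ 0.905007.
That is a change of -9.50%.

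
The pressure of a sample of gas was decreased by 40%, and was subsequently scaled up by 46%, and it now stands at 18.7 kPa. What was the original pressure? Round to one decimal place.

The overall multiplier applied was 0.6 × 1.46 = 0.876.
So the original pressure was 18.7 ÷ 0.876 ≈ 21.3 kPa.

21.3 kPa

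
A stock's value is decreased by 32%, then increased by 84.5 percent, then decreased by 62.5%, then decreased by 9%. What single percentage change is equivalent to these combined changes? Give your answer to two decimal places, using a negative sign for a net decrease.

-57.19%

A 32% decrease multiplies by 0.68.
Then an 84.5% increase: 0.68 × 1.845 = 1.2546.
Then a 62.5% decrease: 1.2546 × 0.375 = 0.470475.
Then a 9% decrease: 0.470475 × 0.91 = 0.42813225.
Overall factor 0.42813225, i.e. -57.19%.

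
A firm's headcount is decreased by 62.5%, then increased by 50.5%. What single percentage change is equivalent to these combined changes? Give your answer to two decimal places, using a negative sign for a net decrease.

-43.56%

A 62.5% decrease multiplies by 0.375.
Then a 50.5% increase: 0.375 × 1.505 = 0.564375.
Overall factor 0.564375, i.e. -43.56%.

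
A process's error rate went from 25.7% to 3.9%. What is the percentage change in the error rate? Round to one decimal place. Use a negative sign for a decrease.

The change is 3.9 − 25.7 = -21.8 percentage points.
Relative to the original 25.7%, that is -21.8 ÷ 25.7 ≈ -84.8%.

-84.8%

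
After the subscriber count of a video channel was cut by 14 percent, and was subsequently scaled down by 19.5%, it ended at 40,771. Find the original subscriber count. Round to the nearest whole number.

58,892

Undoing the 19.5% decrease: 40,771 ÷ 0.805 ≈ 50647.204969.
Undoing the 14% decrease: 50647.204969 ÷ 0.86 ≈ 58,892.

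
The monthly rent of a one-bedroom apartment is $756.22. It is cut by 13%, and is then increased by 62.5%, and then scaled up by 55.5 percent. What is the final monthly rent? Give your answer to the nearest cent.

Each change multiplies by a factor: 0.87 × 1.625 × 1.555 = 2.19838125.
$756.22 × 2.19838125 = $1662.459868875 ≈ $1662.46.

$1662.46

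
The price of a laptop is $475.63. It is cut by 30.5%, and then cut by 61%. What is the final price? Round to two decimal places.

$128.92

Apply the 30.5% decrease: $475.63 × 0.695 = $330.56285.
61% decrease: $330.56285 × 0.39 = $128.9195115 ≈ $128.92.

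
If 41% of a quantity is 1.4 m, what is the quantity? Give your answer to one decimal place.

3.4 m

1.4 m ÷ 0.41 ≈ 3.4 m.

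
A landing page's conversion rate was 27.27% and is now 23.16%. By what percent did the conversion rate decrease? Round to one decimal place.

15.1%

The change is 23.16 − 27.27 = -4.11 percentage points.
Relative to the original 27.27%, that is -4.11 ÷ 27.27 ≈ -15.1%.
So the conversion rate fell by 15.1%.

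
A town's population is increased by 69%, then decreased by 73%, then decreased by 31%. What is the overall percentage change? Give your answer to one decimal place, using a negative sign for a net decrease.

-68.5%

A 69% increase multiplies by 1.69.
Then a 73% decrease: 1.69 × 0.27 = 0.4563.
Then a 31% decrease: 0.4563 × 0.69 = 0.314847.
Overall factor 0.314847, i.e. -68.5%.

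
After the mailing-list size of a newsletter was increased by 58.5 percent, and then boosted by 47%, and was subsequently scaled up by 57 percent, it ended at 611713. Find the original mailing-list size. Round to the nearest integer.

The overall multiplier applied was 1.585 × 1.47 × 1.57 = 3.6580215.
So the original mailing-list size was 611713 ÷ 3.6580215 ≈ 167225.

167225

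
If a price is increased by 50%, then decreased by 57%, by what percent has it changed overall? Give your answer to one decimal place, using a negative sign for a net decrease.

A 50% increase multiplies by 1.5.
Then a 57% decrease: 1.5 × 0.43 = 0.645.
Overall factor 0.645, i.e. -35.5%.

-35.5%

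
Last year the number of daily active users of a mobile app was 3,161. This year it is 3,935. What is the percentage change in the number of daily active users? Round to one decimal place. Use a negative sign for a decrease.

Change: 3,935 − 3,161 = 774.
Relative to the original: 774 ÷ 3,161 ≈ 24.5%.

24.5%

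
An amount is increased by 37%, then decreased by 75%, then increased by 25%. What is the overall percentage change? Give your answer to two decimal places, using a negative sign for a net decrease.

-57.19%

The combined multiplier is 1.37 × 0.25 × 1.25 = 0.428125.
That corresponds to a decrease of 57.19%.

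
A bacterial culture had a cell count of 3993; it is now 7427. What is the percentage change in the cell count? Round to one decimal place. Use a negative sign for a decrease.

Change: 7427 − 3993 = 3434.
Relative to the original: 3434 ÷ 3993 ≈ 86.0%.

86.0%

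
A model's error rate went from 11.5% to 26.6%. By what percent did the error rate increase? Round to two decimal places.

The change is 26.6 − 11.5 = 15.1 percentage points.
Relative to the original 11.5%, that is 15.1 ÷ 11.5 ≈ 131.30%.
So the error rate rose by 131.30%.

131.30%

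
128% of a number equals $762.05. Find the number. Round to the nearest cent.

$595.35

$762.05 ÷ 1.28 ≈ $595.35.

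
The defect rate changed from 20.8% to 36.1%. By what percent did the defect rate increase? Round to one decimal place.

The change is 36.1 − 20.8 = 15.3 percentage points.
Relative to the original 20.8%, that is 15.3 ÷ 20.8 ≈ 73.6%.
So the defect rate rose by 73.6%.

73.6%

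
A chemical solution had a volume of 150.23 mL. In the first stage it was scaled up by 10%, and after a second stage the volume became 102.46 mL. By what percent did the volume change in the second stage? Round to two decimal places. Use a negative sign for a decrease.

After the first stage: 150.23 × 1.1 = 165.253.
Second-stage multiplier: 102.46 ÷ 165.253 ≈ 0.620019.
That is a change of -38.00%.

-38.00%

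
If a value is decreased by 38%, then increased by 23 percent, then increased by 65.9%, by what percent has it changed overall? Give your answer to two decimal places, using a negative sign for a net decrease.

The combined multiplier is 0.62 × 1.23 × 1.659 = 1.2651534.
That corresponds to an increase of 26.52%.

26.52%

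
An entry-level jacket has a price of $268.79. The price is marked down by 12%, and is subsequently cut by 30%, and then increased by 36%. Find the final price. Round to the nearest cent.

After the 12% decrease: $268.79 × 0.88 = $236.5352.
After the 30% decrease: $236.5352 × 0.7 = $165.57464.
After the 36% increase: $165.57464 × 1.36 = $225.1815104 ≈ $225.18.

$225.18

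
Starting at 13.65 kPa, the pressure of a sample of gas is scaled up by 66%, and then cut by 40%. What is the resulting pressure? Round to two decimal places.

13.60 kPa

Each change multiplies by a factor: 1.66 × 0.6 = 0.996.
13.65 × 0.996 = 13.5954 ≈ 13.60.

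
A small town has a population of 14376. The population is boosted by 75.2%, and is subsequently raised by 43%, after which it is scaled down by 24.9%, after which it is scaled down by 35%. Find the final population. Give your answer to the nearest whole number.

75.2% increase: 14376 × 1.752 = 25186.752.
After the 43% increase: 25186.752 × 1.43 = 36017.05536.
24.9% decrease: 36017.05536 × 0.751 = 27048.80857536.
After the 35% decrease: 27048.80857536 × 0.65 = 17581.725573984 ≈ 17582.

17582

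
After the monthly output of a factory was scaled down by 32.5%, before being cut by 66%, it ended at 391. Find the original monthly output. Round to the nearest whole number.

Undoing the 66% decrease: 391 ÷ 0.34 = 1150.
Undoing the 32.5% decrease: 1150 ÷ 0.675 ≈ 1704.

1704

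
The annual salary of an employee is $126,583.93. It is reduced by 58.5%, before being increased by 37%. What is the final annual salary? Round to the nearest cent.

58.5% decrease: $126,583.93 × 0.415 = $52532.33095.
37% increase: $52532.33095 × 1.37 = $71969.2934015 ≈ $71,969.29.

$71,969.29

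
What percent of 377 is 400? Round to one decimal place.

106.1%

400 ÷ 377 ≈ 106.1%.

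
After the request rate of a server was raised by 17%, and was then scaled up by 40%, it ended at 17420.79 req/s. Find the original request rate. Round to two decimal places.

10635.40 req/s

The overall multiplier applied was 1.17 × 1.4 = 1.638.
So the original request rate was 17420.79 ÷ 1.638 ≈ 10635.40 req/s.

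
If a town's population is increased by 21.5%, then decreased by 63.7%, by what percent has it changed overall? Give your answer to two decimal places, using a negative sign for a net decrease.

-55.90%

The combined multiplier is 1.215 × 0.363 = 0.441045.
That corresponds to a decrease of 55.90%.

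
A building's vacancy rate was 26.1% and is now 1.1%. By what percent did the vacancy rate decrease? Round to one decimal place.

The change is 1.1 − 26.1 = -25.0 percentage points.
Relative to the original 26.1%, that is -25.0 ÷ 26.1 ≈ -95.8%.
So the vacancy rate fell by 95.8%.

95.8%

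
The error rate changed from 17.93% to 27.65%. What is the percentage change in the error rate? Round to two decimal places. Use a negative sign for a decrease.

54.21%

The change is 27.65 − 17.93 = 9.72 percentage points.
Relative to the original 17.93%, that is 9.72 ÷ 17.93 ≈ 54.21%.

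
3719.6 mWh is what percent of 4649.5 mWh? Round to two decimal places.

80.00%

3719.6 mWh ÷ 4649.5 mWh = 80.00%.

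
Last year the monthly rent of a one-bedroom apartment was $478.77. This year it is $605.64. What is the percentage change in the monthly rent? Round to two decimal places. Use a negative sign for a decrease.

26.50%

Change: $605.64 − $478.77 = $126.87.
Relative to the original: $126.87 ÷ $478.77 ≈ 26.50%.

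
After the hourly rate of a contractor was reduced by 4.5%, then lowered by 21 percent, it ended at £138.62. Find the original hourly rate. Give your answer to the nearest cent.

£183.74

Undoing the 21% decrease: £138.62 ÷ 0.79 ≈ £175.468354.
Undoing the 4.5% decrease: £175.468354 ÷ 0.955 ≈ £183.74.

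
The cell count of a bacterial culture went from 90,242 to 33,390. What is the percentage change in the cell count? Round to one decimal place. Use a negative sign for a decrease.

Change: 33,390 − 90,242 = -56,852.
Relative to the original: -56,852 ÷ 90,242 ≈ -63.0%.

-63.0%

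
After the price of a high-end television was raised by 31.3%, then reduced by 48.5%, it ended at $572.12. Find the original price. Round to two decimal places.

$846.09

The overall multiplier applied was 1.313 × 0.515 = 0.676195.
So the original price was $572.12 ÷ 0.676195 ≈ $846.09.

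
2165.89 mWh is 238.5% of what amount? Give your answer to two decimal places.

2165.89 mWh ÷ 2.385 ≈ 908.13 mWh.

908.13 mWh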